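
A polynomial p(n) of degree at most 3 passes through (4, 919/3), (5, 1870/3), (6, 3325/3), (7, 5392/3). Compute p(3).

Using the Lagrange interpolation formula with nodes 4, 5, 6, 7:
  L_0(n) = (n - 5)(n - 6)(n - 7) / -6
  L_1(n) = (n - 4)(n - 6)(n - 7) / 2
  L_2(n) = (n - 4)(n - 5)(n - 7) / -2
  L_3(n) = (n - 4)(n - 5)(n - 6) / 6
Then p(n) = 919/3·L_0(n) + 1870/3·L_1(n) + 3325/3·L_2(n) + 5392/3·L_3(n).
Expanding and collecting terms gives p(n) = 6n^3 - 6n^2 + 5n - 5/3.
Evaluating at n = 3: p(3) = 364/3.

364/3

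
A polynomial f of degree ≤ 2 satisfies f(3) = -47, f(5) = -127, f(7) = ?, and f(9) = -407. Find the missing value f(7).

-247

The 3 known points determine the degree-2 polynomial uniquely.
Write f(x) = ax^2 + bx + c. Substituting each data point gives a linear system:
  9a + 3b + c = -47
  25a + 5b + c = -127
  81a + 9b + c = -407
Solving the system yields a = -5, b = 0, c = -2.
So f(x) = -5x² - 2.
Then f(7) = -247.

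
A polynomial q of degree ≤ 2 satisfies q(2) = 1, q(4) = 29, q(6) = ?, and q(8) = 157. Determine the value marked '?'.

On equispaced nodes a degree-2 polynomial has vanishing third forward difference, so
  - q(2) + 3·q(4) - 3·q(6) + q(8) = 0.
Substituting the known values and solving for q(6):
  -3·q(6) = -243
  q(6) = 81.

81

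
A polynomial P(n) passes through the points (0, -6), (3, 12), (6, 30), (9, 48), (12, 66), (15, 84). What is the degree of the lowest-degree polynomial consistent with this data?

Forward differences of the values at n = 0, 3, 6, 9, 12, 15:
  P  : -6  12  30  48  66  84
  Δ  : 18  18  18  18  18
  Δ^2: 0  0  0  0
  Δ^3: 0  0  0
  Δ^4: 0  0
  Δ^5: 0
The first differences are constant (18) and nonzero, while all higher differences vanish, so the minimal degree is 1.

1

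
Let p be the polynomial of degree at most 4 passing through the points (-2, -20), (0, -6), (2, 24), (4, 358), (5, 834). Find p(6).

1668

Write p(s) = as^4 + bs^3 + cs^2 + ds + e. Substituting each data point gives a linear system:
  16a - 8b + 4c - 2d + e = -20
  e = -6
  16a + 8b + 4c + 2d + e = 24
  256a + 64b + 16c + 4d + e = 358
  625a + 125b + 25c + 5d + e = 834
Solving the system yields a = 1, b = 2, c = -2, d = 3, e = -6.
So p(s) = s^4 + 2s^3 - 2s^2 + 3s - 6.
Then p(6) = 1668.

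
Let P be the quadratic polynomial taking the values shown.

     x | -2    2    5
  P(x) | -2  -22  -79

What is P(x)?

Using the Lagrange interpolation formula with nodes -2, 2, 5:
  L_0(x) = (x - 2)(x - 5) / 28
  L_1(x) = (x + 2)(x - 5) / -12
  L_2(x) = (x + 2)(x - 2) / 21
Then P(x) = -2·L_0(x) - 22·L_1(x) - 79·L_2(x).
Expanding and collecting terms gives P(x) = -2x^2 - 5x - 4.
Check: P(-2) = -2. ✓

P(x) = -2x^2 - 5x - 4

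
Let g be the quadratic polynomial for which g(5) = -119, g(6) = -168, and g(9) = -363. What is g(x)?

g(x) = -4x^2 - 5x + 6

Write g(x) = ax^2 + bx + c. Substituting each data point gives a linear system:
  25a + 5b + c = -119
  36a + 6b + c = -168
  81a + 9b + c = -363
Solving the system yields a = -4, b = -5, c = 6.
So g(x) = -4x^2 - 5x + 6.
Check: g(6) = -168. ✓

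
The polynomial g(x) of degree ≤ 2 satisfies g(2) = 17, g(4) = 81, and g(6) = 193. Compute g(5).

131

Write g(x) = ax^2 + bx + c. Substituting each data point gives a linear system:
  4a + 2b + c = 17
  16a + 4b + c = 81
  36a + 6b + c = 193
Solving the system yields a = 6, b = -4, c = 1.
So g(x) = 6x² - 4x + 1.
Then g(5) = 131.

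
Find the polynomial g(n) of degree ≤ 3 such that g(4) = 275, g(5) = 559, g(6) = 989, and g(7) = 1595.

Write g(n) = an^3 + bn^2 + cn + d. Substituting each data point gives a linear system:
  64a + 16b + 4c + d = 275
  125a + 25b + 5c + d = 559
  216a + 36b + 6c + d = 989
  343a + 49b + 7c + d = 1595
Solving the system yields a = 5, b = -2, c = -3, d = -1.
So g(n) = 5n³ - 2n² - 3n - 1.
Check: g(6) = 989. ✓

g(n) = 5n^3 - 2n^2 - 3n - 1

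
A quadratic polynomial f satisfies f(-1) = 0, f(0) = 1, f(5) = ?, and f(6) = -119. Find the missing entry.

-84

The 3 known points determine the degree-2 polynomial uniquely.
Write f(t) = at^2 + bt + c. Substituting each data point gives a linear system:
  a - b + c = 0
  c = 1
  36a + 6b + c = -119
Solving the system yields a = -3, b = -2, c = 1.
So f(t) = -3t² - 2t + 1.
Then f(5) = -84.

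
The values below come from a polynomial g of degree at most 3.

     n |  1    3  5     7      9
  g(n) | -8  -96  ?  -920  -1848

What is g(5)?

-368

The 4 known points determine the degree-3 polynomial uniquely.
Write g(n) = an^3 + bn^2 + cn + d. Substituting each data point gives a linear system:
  a + b + c + d = -8
  27a + 9b + 3c + d = -96
  343a + 49b + 7c + d = -920
  729a + 81b + 9c + d = -1848
Solving the system yields a = -2, b = -5, c = 2, d = -3.
So g(n) = -2n^3 - 5n^2 + 2n - 3.
Then g(5) = -368.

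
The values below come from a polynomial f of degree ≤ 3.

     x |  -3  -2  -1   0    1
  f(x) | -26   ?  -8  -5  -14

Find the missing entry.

The 4 known points determine the degree-3 polynomial uniquely.
Write f(x) = ax^3 + bx^2 + cx + d. Substituting each data point gives a linear system:
  -27a + 9b - 3c + d = -26
  -a + b - c + d = -8
  d = -5
  a + b + c + d = -14
Solving the system yields a = -1, b = -6, c = -2, d = -5.
So f(x) = -x³ - 6x² - 2x - 5.
Then f(-2) = -17.

-17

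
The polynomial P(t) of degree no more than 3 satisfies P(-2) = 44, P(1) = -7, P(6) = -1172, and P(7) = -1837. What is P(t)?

Using the Lagrange interpolation formula with nodes -2, 1, 6, 7:
  L_0(t) = (t - 1)(t - 6)(t - 7) / -216
  L_1(t) = (t + 2)(t - 6)(t - 7) / 90
  L_2(t) = (t + 2)(t - 1)(t - 7) / -40
  L_3(t) = (t + 2)(t - 1)(t - 6) / 54
Then P(t) = 44·L_0(t) - 7·L_1(t) - 1172·L_2(t) - 1837·L_3(t).
Expanding and collecting terms gives P(t) = -5t^3 - 2t^2 - 4t + 4.
Check: P(7) = -1837. ✓

P(t) = -5t^3 - 2t^2 - 4t + 4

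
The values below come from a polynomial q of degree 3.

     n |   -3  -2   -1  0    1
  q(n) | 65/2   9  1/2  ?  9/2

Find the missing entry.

On equispaced nodes a degree-3 polynomial has vanishing fourth forward difference, so
  q(-3) - 4·q(-2) + 6·q(-1) - 4·q(0) + q(1) = 0.
Substituting the known values and solving for q(0):
  -4·q(0) = -4
  q(0) = 1.

1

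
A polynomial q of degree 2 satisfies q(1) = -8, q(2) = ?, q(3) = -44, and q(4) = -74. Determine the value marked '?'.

On equispaced nodes a degree-2 polynomial has vanishing third forward difference, so
  - q(1) + 3·q(2) - 3·q(3) + q(4) = 0.
Substituting the known values and solving for q(2):
  3·q(2) = -66
  q(2) = -22.

-22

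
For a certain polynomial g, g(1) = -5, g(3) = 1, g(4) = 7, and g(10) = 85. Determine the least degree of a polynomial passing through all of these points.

Divided differences on the nodes 1, 3, 4, 10:
  order 0: -5  1  7  85
  order 1: 3  6  13
  order 2: 1  1
  order 3: 0
The order-2 divided differences are all 1 (nonzero) and every higher order vanishes, so the data lies on a polynomial of degree exactly 2.

2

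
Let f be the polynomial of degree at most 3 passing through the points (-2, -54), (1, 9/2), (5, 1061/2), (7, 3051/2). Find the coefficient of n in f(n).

1/2

Write f(n) = an^3 + bn^2 + cn + d. Substituting each data point gives a linear system:
  -8a + 4b - 2c + d = -54
  a + b + c + d = 9/2
  125a + 25b + 5c + d = 1061/2
  343a + 49b + 7c + d = 3051/2
Solving the system yields a = 5, b = -4, c = 1/2, d = 3.
So f(n) = 5n^3 - 4n^2 + (1/2)n + 3.
The coefficient of n is 1/2.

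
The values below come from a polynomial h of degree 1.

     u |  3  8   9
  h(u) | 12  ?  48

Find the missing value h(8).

42

The 2 known points determine the degree-1 polynomial uniquely.
Write h(u) = au + b. Substituting each data point gives a linear system:
  3a + b = 12
  9a + b = 48
Solving the system yields a = 6, b = -6.
So h(u) = 6u - 6.
Then h(8) = 42.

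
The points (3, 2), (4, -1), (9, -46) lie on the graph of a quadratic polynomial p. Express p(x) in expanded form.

p(x) = -x^2 + 4x - 1

Using the Lagrange interpolation formula with nodes 3, 4, 9:
  L_0(x) = (x - 4)(x - 9) / 6
  L_1(x) = (x - 3)(x - 9) / -5
  L_2(x) = (x - 3)(x - 4) / 30
Then p(x) = 2·L_0(x) - 1·L_1(x) - 46·L_2(x).
Expanding and collecting terms gives p(x) = -x² + 4x - 1.
Check: p(9) = -46. ✓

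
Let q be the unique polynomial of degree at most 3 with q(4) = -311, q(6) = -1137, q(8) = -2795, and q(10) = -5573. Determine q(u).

q(u) = -6u^3 + 4u^2 + 3u - 3

Using the Lagrange interpolation formula with nodes 4, 6, 8, 10:
  L_0(u) = (u - 6)(u - 8)(u - 10) / -48
  L_1(u) = (u - 4)(u - 8)(u - 10) / 16
  L_2(u) = (u - 4)(u - 6)(u - 10) / -16
  L_3(u) = (u - 4)(u - 6)(u - 8) / 48
Then q(u) = -311·L_0(u) - 1137·L_1(u) - 2795·L_2(u) - 5573·L_3(u).
Expanding and collecting terms gives q(u) = -6u³ + 4u² + 3u - 3.
Check: q(6) = -1137. ✓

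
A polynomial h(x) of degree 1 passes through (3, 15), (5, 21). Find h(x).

h(x) = 3x + 6

Write h(x) = ax + b. Substituting each data point gives a linear system:
  3a + b = 15
  5a + b = 21
Solving the system yields a = 3, b = 6.
So h(x) = 3x + 6.
Check: h(3) = 15. ✓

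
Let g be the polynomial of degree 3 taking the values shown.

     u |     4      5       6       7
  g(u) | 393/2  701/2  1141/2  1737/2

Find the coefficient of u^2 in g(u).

3

Write g(u) = au^3 + bu^2 + cu + d. Substituting each data point gives a linear system:
  64a + 16b + 4c + d = 393/2
  125a + 25b + 5c + d = 701/2
  216a + 36b + 6c + d = 1141/2
  343a + 49b + 7c + d = 1737/2
Solving the system yields a = 2, b = 3, c = 5, d = 1/2.
So g(u) = 2u^3 + 3u^2 + 5u + 1/2.
The coefficient of u^2 is 3.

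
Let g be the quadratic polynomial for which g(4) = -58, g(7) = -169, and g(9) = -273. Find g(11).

-401

Using the Lagrange interpolation formula with nodes 4, 7, 9:
  L_0(s) = (s - 7)(s - 9) / 15
  L_1(s) = (s - 4)(s - 9) / -6
  L_2(s) = (s - 4)(s - 7) / 10
Then g(s) = -58·L_0(s) - 169·L_1(s) - 273·L_2(s).
Expanding and collecting terms gives g(s) = -3s² - 4s + 6.
Evaluating at s = 11: g(11) = -401.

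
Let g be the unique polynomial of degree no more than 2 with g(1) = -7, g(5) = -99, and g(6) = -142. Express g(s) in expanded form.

Write g(s) = as^2 + bs + c. Substituting each data point gives a linear system:
  a + b + c = -7
  25a + 5b + c = -99
  36a + 6b + c = -142
Solving the system yields a = -4, b = 1, c = -4.
So g(s) = -4s^2 + s - 4.
Check: g(6) = -142. ✓

g(s) = -4s^2 + s - 4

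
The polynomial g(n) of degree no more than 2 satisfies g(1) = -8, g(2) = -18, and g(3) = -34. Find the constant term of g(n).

-4

Write g(n) = an^2 + bn + c. Substituting each data point gives a linear system:
  a + b + c = -8
  4a + 2b + c = -18
  9a + 3b + c = -34
Solving the system yields a = -3, b = -1, c = -4.
So g(n) = -3n^2 - n - 4.
The constant term is -4.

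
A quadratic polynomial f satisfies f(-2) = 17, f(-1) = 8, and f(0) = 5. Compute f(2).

Write f(n) = an^2 + bn + c. Substituting each data point gives a linear system:
  4a - 2b + c = 17
  a - b + c = 8
  c = 5
Solving the system yields a = 3, b = 0, c = 5.
So f(n) = 3n^2 + 5.
Then f(2) = 17.

17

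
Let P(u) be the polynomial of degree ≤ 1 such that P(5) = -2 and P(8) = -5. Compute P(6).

-3

Write P(u) = au + b. Substituting each data point gives a linear system:
  5a + b = -2
  8a + b = -5
Solving the system yields a = -1, b = 3.
So P(u) = -u + 3.
Then P(6) = -3.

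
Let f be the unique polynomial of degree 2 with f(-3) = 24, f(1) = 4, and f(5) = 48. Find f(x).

Write f(x) = ax^2 + bx + c. Substituting each data point gives a linear system:
  9a - 3b + c = 24
  a + b + c = 4
  25a + 5b + c = 48
Solving the system yields a = 2, b = -1, c = 3.
So f(x) = 2x² - x + 3.
Check: f(5) = 48. ✓

f(x) = 2x^2 - x + 3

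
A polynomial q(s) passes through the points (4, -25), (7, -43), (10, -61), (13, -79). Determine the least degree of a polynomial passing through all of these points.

1

Forward differences of the values at s = 4, 7, 10, 13:
  q  : -25  -43  -61  -79
  Δ  : -18  -18  -18
  Δ^2: 0  0
  Δ^3: 0
The first differences are constant (-18) and nonzero, while all higher differences vanish, so the minimal degree is 1.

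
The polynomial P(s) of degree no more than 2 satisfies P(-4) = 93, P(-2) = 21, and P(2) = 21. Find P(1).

Write P(s) = as^2 + bs + c. Substituting each data point gives a linear system:
  16a - 4b + c = 93
  4a - 2b + c = 21
  4a + 2b + c = 21
Solving the system yields a = 6, b = 0, c = -3.
So P(s) = 6s² - 3.
Then P(1) = 3.

3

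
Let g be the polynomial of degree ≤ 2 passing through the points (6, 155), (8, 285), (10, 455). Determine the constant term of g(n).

Write g(n) = an^2 + bn + c. Substituting each data point gives a linear system:
  36a + 6b + c = 155
  64a + 8b + c = 285
  100a + 10b + c = 455
Solving the system yields a = 5, b = -5, c = 5.
So g(n) = 5n^2 - 5n + 5.
The constant term is 5.

5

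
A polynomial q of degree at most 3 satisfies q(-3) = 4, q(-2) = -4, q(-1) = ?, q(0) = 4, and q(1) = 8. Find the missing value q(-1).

-2

The 4 known points determine the degree-3 polynomial uniquely.
Write q(x) = ax^3 + bx^2 + cx + d. Substituting each data point gives a linear system:
  -27a + 9b - 3c + d = 4
  -8a + 4b - 2c + d = -4
  d = 4
  a + b + c + d = 8
Solving the system yields a = -1, b = -1, c = 6, d = 4.
So q(x) = -x^3 - x^2 + 6x + 4.
Then q(-1) = -2.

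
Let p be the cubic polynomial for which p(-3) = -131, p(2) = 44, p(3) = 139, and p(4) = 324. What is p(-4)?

Write p(t) = at^3 + bt^2 + ct + d. Substituting each data point gives a linear system:
  -27a + 9b - 3c + d = -131
  8a + 4b + 2c + d = 44
  27a + 9b + 3c + d = 139
  64a + 16b + 4c + d = 324
Solving the system yields a = 5, b = 0, c = 0, d = 4.
So p(t) = 5t^3 + 4.
Then p(-4) = -316.

-316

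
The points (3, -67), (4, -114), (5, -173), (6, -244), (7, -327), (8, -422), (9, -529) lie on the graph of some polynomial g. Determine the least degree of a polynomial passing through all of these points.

2

Forward differences of the values at t = 3, 4, 5, 6, 7, 8, 9:
  g  : -67  -114  -173  -244  -327  -422  -529
  Δ  : -47  -59  -71  -83  -95  -107
  Δ^2: -12  -12  -12  -12  -12
  Δ^3: 0  0  0  0
  Δ^4: 0  0  0
  Δ^5: 0  0
  Δ^6: 0
The second differences are constant (-12) and nonzero, while all higher differences vanish, so the minimal degree is 2.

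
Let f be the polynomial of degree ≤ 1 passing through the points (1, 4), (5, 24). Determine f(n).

f(n) = 5n - 1

Write f(n) = an + b. Substituting each data point gives a linear system:
  a + b = 4
  5a + b = 24
Solving the system yields a = 5, b = -1.
So f(n) = 5n - 1.
Check: f(5) = 24. ✓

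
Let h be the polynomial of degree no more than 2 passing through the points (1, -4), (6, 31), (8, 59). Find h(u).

h(u) = u^2 - 5

Using the Lagrange interpolation formula with nodes 1, 6, 8:
  L_0(u) = (u - 6)(u - 8) / 35
  L_1(u) = (u - 1)(u - 8) / -10
  L_2(u) = (u - 1)(u - 6) / 14
Then h(u) = -4·L_0(u) + 31·L_1(u) + 59·L_2(u).
Expanding and collecting terms gives h(u) = u² - 5.
Check: h(6) = 31. ✓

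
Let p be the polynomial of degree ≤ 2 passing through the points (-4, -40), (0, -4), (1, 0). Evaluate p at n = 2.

Write p(n) = an^2 + bn + c. Substituting each data point gives a linear system:
  16a - 4b + c = -40
  c = -4
  a + b + c = 0
Solving the system yields a = -1, b = 5, c = -4.
So p(n) = -n² + 5n - 4.
Then p(2) = 2.

2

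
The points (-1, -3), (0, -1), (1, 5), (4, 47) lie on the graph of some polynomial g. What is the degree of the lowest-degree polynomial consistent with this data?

Divided differences on the nodes -1, 0, 1, 4:
  order 0: -3  -1  5  47
  order 1: 2  6  14
  order 2: 2  2
  order 3: 0
The order-2 divided differences are all 2 (nonzero) and every higher order vanishes, so the data lies on a polynomial of degree exactly 2.

2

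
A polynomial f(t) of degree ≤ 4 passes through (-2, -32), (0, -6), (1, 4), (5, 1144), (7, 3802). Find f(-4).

Write f(t) = at^4 + bt^3 + ct^2 + dt + e. Substituting each data point gives a linear system:
  16a - 8b + 4c - 2d + e = -32
  e = -6
  a + b + c + d + e = 4
  625a + 125b + 25c + 5d + e = 1144
  2401a + 343b + 49c + 7d + e = 3802
Solving the system yields a = 1, b = 4, c = 0, d = 5, e = -6.
So f(t) = t^4 + 4t^3 + 5t - 6.
Then f(-4) = -26.

-26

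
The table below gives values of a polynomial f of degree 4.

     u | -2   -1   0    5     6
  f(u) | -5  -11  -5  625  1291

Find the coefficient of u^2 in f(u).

-1

Write f(u) = au^4 + bu^3 + cu^2 + du + e. Substituting each data point gives a linear system:
  16a - 8b + 4c - 2d + e = -5
  a - b + c - d + e = -11
  e = -5
  625a + 125b + 25c + 5d + e = 625
  1296a + 216b + 36c + 6d + e = 1291
Solving the system yields a = 1, b = 0, c = -1, d = 6, e = -5.
So f(u) = u^4 - u^2 + 6u - 5.
The coefficient of u^2 is -1.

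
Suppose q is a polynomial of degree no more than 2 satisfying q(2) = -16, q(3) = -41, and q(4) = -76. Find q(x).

Using the Lagrange interpolation formula with nodes 2, 3, 4:
  L_0(x) = (x - 3)(x - 4) / 2
  L_1(x) = (x - 2)(x - 4) / -1
  L_2(x) = (x - 2)(x - 3) / 2
Then q(x) = -16·L_0(x) - 41·L_1(x) - 76·L_2(x).
Expanding and collecting terms gives q(x) = -5x^2 + 4.
Check: q(3) = -41. ✓

q(x) = -5x^2 + 4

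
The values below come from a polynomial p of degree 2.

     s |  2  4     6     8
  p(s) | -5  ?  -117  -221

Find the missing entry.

-45

On equispaced nodes a degree-2 polynomial has vanishing third forward difference, so
  - p(2) + 3·p(4) - 3·p(6) + p(8) = 0.
Substituting the known values and solving for p(4):
  3·p(4) = -135
  p(4) = -45.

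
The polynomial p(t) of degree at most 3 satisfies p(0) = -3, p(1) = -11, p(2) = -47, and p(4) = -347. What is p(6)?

-1191

Write p(t) = at^3 + bt^2 + ct + d. Substituting each data point gives a linear system:
  d = -3
  a + b + c + d = -11
  8a + 4b + 2c + d = -47
  64a + 16b + 4c + d = -347
Solving the system yields a = -6, b = 4, c = -6, d = -3.
So p(t) = -6t^3 + 4t^2 - 6t - 3.
Then p(6) = -1191.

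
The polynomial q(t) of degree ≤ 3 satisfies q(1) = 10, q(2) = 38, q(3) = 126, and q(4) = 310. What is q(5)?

626

Forward differences of the values at t = 1, 2, 3, 4:
  q  : 10  38  126  310
  Δ  : 28  88  184
  Δ^2: 60  96
  Δ^3: 36
The third differences are constant, confirming degree 3.
Interpolating (Newton forward form) and evaluating at t = 5 gives q(5) = 626.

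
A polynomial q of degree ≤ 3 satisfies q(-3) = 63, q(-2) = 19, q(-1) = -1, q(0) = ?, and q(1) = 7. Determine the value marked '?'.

-3

On equispaced nodes a degree-3 polynomial has vanishing fourth forward difference, so
  q(-3) - 4·q(-2) + 6·q(-1) - 4·q(0) + q(1) = 0.
Substituting the known values and solving for q(0):
  -4·q(0) = 12
  q(0) = -3.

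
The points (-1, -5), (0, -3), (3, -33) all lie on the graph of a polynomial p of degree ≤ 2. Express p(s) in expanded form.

p(s) = -3s^2 - s - 3

Using the Lagrange interpolation formula with nodes -1, 0, 3:
  L_0(s) = s(s - 3) / 4
  L_1(s) = (s + 1)(s - 3) / -3
  L_2(s) = (s + 1)s / 12
Then p(s) = -5·L_0(s) - 3·L_1(s) - 33·L_2(s).
Expanding and collecting terms gives p(s) = -3s^2 - s - 3.
Check: p(3) = -33. ✓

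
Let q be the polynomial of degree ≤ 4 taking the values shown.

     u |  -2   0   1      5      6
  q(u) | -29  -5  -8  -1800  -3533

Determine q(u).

Write q(u) = au^4 + bu^3 + cu^2 + du + e. Substituting each data point gives a linear system:
  16a - 8b + 4c - 2d + e = -29
  e = -5
  a + b + c + d + e = -8
  625a + 125b + 25c + 5d + e = -1800
  1296a + 216b + 36c + 6d + e = -3533
Solving the system yields a = -2, b = -4, c = -3, d = 6, e = -5.
So q(u) = -2u^4 - 4u^3 - 3u^2 + 6u - 5.
Check: q(5) = -1800. ✓

q(u) = -2u^4 - 4u^3 - 3u^2 + 6u - 5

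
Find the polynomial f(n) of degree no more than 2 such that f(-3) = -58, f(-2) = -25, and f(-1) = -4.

Write f(n) = an^2 + bn + c. Substituting each data point gives a linear system:
  9a - 3b + c = -58
  4a - 2b + c = -25
  a - b + c = -4
Solving the system yields a = -6, b = 3, c = 5.
So f(n) = -6n² + 3n + 5.
Check: f(-2) = -25. ✓

f(n) = -6n^2 + 3n + 5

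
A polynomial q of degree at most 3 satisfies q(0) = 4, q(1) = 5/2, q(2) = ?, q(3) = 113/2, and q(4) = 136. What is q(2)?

16

The 4 known points determine the degree-3 polynomial uniquely.
Write q(u) = au^3 + bu^2 + cu + d. Substituting each data point gives a linear system:
  d = 4
  a + b + c + d = 5/2
  27a + 9b + 3c + d = 113/2
  64a + 16b + 4c + d = 136
Solving the system yields a = 2, b = 3/2, c = -5, d = 4.
So q(u) = 2u^3 + (3/2)u^2 - 5u + 4.
Then q(2) = 16.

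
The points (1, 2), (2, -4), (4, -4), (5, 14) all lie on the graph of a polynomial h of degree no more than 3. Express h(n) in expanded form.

h(n) = n^3 - 5n^2 + 2n + 4

Write h(n) = an^3 + bn^2 + cn + d. Substituting each data point gives a linear system:
  a + b + c + d = 2
  8a + 4b + 2c + d = -4
  64a + 16b + 4c + d = -4
  125a + 25b + 5c + d = 14
Solving the system yields a = 1, b = -5, c = 2, d = 4.
So h(n) = n^3 - 5n^2 + 2n + 4.
Check: h(4) = -4. ✓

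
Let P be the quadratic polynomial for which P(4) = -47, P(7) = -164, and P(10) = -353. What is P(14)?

Forward differences of the values at s = 4, 7, 10:
  P  : -47  -164  -353
  Δ  : -117  -189
  Δ^2: -72
The second differences are constant, confirming degree 2.
Interpolating (Newton forward form) and evaluating at s = 14 gives P(14) = -717.

-717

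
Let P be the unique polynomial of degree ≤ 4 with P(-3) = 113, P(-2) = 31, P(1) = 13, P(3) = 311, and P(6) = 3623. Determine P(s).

P(s) = 2s^4 + 4s^3 + 5s^2 - 3s + 5

Write P(s) = as^4 + bs^3 + cs^2 + ds + e. Substituting each data point gives a linear system:
  81a - 27b + 9c - 3d + e = 113
  16a - 8b + 4c - 2d + e = 31
  a + b + c + d + e = 13
  81a + 27b + 9c + 3d + e = 311
  1296a + 216b + 36c + 6d + e = 3623
Solving the system yields a = 2, b = 4, c = 5, d = -3, e = 5.
So P(s) = 2s^4 + 4s^3 + 5s^2 - 3s + 5.
Check: P(1) = 13. ✓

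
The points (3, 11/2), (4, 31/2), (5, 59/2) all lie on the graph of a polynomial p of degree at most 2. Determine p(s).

p(s) = 2s^2 - 4s - 1/2

Using the Lagrange interpolation formula with nodes 3, 4, 5:
  L_0(s) = (s - 4)(s - 5) / 2
  L_1(s) = (s - 3)(s - 5) / -1
  L_2(s) = (s - 3)(s - 4) / 2
Then p(s) = 11/2·L_0(s) + 31/2·L_1(s) + 59/2·L_2(s).
Expanding and collecting terms gives p(s) = 2s² - 4s - 1/2.
Check: p(3) = 11/2. ✓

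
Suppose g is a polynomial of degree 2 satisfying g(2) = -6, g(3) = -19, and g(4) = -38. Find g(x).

Write g(x) = ax^2 + bx + c. Substituting each data point gives a linear system:
  4a + 2b + c = -6
  9a + 3b + c = -19
  16a + 4b + c = -38
Solving the system yields a = -3, b = 2, c = 2.
So g(x) = -3x^2 + 2x + 2.
Check: g(4) = -38. ✓

g(x) = -3x^2 + 2x + 2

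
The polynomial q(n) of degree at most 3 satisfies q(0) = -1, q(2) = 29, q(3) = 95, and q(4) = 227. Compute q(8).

1895

Using the Lagrange interpolation formula with nodes 0, 2, 3, 4:
  L_0(n) = (n - 2)(n - 3)(n - 4) / -24
  L_1(n) = n(n - 3)(n - 4) / 4
  L_2(n) = n(n - 2)(n - 4) / -3
  L_3(n) = n(n - 2)(n - 3) / 8
Then q(n) = -1·L_0(n) + 29·L_1(n) + 95·L_2(n) + 227·L_3(n).
Expanding and collecting terms gives q(n) = 4n^3 - 3n^2 + 5n - 1.
Evaluating at n = 8: q(8) = 1895.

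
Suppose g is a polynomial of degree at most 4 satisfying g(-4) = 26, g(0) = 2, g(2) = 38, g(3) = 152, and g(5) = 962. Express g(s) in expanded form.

g(s) = s^4 + 3s^3 - 2s^2 + 2s + 2

Write g(s) = as^4 + bs^3 + cs^2 + ds + e. Substituting each data point gives a linear system:
  256a - 64b + 16c - 4d + e = 26
  e = 2
  16a + 8b + 4c + 2d + e = 38
  81a + 27b + 9c + 3d + e = 152
  625a + 125b + 25c + 5d + e = 962
Solving the system yields a = 1, b = 3, c = -2, d = 2, e = 2.
So g(s) = s⁴ + 3s³ - 2s² + 2s + 2.
Check: g(5) = 962. ✓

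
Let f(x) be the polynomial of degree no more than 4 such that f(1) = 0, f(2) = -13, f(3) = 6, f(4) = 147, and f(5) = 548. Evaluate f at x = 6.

1395

Write f(x) = ax^4 + bx^3 + cx^2 + dx + e. Substituting each data point gives a linear system:
  a + b + c + d + e = 0
  16a + 8b + 4c + 2d + e = -13
  81a + 27b + 9c + 3d + e = 6
  256a + 64b + 16c + 4d + e = 147
  625a + 125b + 25c + 5d + e = 548
Solving the system yields a = 2, b = -5, c = -4, d = 4, e = 3.
So f(x) = 2x⁴ - 5x³ - 4x² + 4x + 3.
Then f(6) = 1395.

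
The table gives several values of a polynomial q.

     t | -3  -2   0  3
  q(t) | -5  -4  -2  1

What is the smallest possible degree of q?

1

Divided differences on the nodes -3, -2, 0, 3:
  order 0: -5  -4  -2  1
  order 1: 1  1  1
  order 2: 0  0
  order 3: 0
The order-1 divided differences are all 1 (nonzero) and every higher order vanishes, so the data lies on a polynomial of degree exactly 1.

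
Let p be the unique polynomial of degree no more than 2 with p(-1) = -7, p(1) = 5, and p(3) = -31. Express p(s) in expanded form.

p(s) = -6s^2 + 6s + 5

Using the Lagrange interpolation formula with nodes -1, 1, 3:
  L_0(s) = (s - 1)(s - 3) / 8
  L_1(s) = (s + 1)(s - 3) / -4
  L_2(s) = (s + 1)(s - 1) / 8
Then p(s) = -7·L_0(s) + 5·L_1(s) - 31·L_2(s).
Expanding and collecting terms gives p(s) = -6s^2 + 6s + 5.
Check: p(3) = -31. ✓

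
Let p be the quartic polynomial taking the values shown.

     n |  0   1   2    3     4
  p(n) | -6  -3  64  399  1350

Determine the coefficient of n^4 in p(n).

6

Write p(n) = an^4 + bn^3 + cn^2 + dn + e. Substituting each data point gives a linear system:
  e = -6
  a + b + c + d + e = -3
  16a + 8b + 4c + 2d + e = 64
  81a + 27b + 9c + 3d + e = 399
  256a + 64b + 16c + 4d + e = 1350
Solving the system yields a = 6, b = -2, c = -4, d = 3, e = -6.
So p(n) = 6n⁴ - 2n³ - 4n² + 3n - 6.
The leading coefficient is 6.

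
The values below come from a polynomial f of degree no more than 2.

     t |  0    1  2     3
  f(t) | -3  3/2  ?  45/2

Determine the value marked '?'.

10

The 3 known points determine the degree-2 polynomial uniquely.
Write f(t) = at^2 + bt + c. Substituting each data point gives a linear system:
  c = -3
  a + b + c = 3/2
  9a + 3b + c = 45/2
Solving the system yields a = 2, b = 5/2, c = -3.
So f(t) = 2t^2 + (5/2)t - 3.
Then f(2) = 10.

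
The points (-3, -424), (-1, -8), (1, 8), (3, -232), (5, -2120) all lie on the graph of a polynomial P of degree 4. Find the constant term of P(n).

Write P(n) = an^4 + bn^3 + cn^2 + dn + e. Substituting each data point gives a linear system:
  81a - 27b + 9c - 3d + e = -424
  a - b + c - d + e = -8
  a + b + c + d + e = 8
  81a + 27b + 9c + 3d + e = -232
  625a + 125b + 25c + 5d + e = -2120
Solving the system yields a = -4, b = 3, c = -1, d = 5, e = 5.
So P(n) = -4n⁴ + 3n³ - n² + 5n + 5.
The constant term is 5.

5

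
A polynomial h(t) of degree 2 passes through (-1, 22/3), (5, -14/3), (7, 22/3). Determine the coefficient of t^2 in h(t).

Write h(t) = at^2 + bt + c. Substituting each data point gives a linear system:
  a - b + c = 22/3
  25a + 5b + c = -14/3
  49a + 7b + c = 22/3
Solving the system yields a = 1, b = -6, c = 1/3.
So h(t) = t^2 - 6t + 1/3.
The leading coefficient is 1.

1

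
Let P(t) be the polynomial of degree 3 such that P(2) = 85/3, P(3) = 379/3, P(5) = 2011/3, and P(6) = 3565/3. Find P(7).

Write P(t) = at^3 + bt^2 + ct + d. Substituting each data point gives a linear system:
  8a + 4b + 2c + d = 85/3
  27a + 9b + 3c + d = 379/3
  125a + 25b + 5c + d = 2011/3
  216a + 36b + 6c + d = 3565/3
Solving the system yields a = 6, b = -2, c = -6, d = 1/3.
So P(t) = 6t³ - 2t² - 6t + 1/3.
Then P(7) = 5755/3.

5755/3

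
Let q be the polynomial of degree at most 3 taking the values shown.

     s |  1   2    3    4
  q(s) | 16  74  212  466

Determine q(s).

Write q(s) = as^3 + bs^2 + cs + d. Substituting each data point gives a linear system:
  a + b + c + d = 16
  8a + 4b + 2c + d = 74
  27a + 9b + 3c + d = 212
  64a + 16b + 4c + d = 466
Solving the system yields a = 6, b = 4, c = 4, d = 2.
So q(s) = 6s^3 + 4s^2 + 4s + 2.
Check: q(4) = 466. ✓

q(s) = 6s^3 + 4s^2 + 4s + 2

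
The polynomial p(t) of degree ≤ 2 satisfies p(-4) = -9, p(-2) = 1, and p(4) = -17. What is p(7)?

Write p(t) = at^2 + bt + c. Substituting each data point gives a linear system:
  16a - 4b + c = -9
  4a - 2b + c = 1
  16a + 4b + c = -17
Solving the system yields a = -1, b = -1, c = 3.
So p(t) = -t^2 - t + 3.
Then p(7) = -53.

-53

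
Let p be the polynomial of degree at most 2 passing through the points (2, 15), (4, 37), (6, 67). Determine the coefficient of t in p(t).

5

Write p(t) = at^2 + bt + c. Substituting each data point gives a linear system:
  4a + 2b + c = 15
  16a + 4b + c = 37
  36a + 6b + c = 67
Solving the system yields a = 1, b = 5, c = 1.
So p(t) = t² + 5t + 1.
The coefficient of t is 5.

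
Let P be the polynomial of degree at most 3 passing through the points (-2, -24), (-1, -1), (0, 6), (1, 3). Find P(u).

P(u) = u^3 - 5u^2 + u + 6

Write P(u) = au^3 + bu^2 + cu + d. Substituting each data point gives a linear system:
  -8a + 4b - 2c + d = -24
  -a + b - c + d = -1
  d = 6
  a + b + c + d = 3
Solving the system yields a = 1, b = -5, c = 1, d = 6.
So P(u) = u^3 - 5u^2 + u + 6.
Check: P(1) = 3. ✓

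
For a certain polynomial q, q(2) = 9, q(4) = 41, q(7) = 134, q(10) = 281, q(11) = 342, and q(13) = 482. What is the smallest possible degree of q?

2

Divided differences on the nodes 2, 4, 7, 10, 11, 13:
  order 0: 9  41  134  281  342  482
  order 1: 16  31  49  61  70
  order 2: 3  3  3  3
  order 3: 0  0  0
  order 4: 0  0
  order 5: 0
The order-2 divided differences are all 3 (nonzero) and every higher order vanishes, so the data lies on a polynomial of degree exactly 2.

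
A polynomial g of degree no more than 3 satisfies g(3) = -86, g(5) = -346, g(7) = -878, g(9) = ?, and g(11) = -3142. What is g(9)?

On equispaced nodes a degree-3 polynomial has vanishing fourth forward difference, so
  g(3) - 4·g(5) + 6·g(7) - 4·g(9) + g(11) = 0.
Substituting the known values and solving for g(9):
  -4·g(9) = 7112
  g(9) = -1778.

-1778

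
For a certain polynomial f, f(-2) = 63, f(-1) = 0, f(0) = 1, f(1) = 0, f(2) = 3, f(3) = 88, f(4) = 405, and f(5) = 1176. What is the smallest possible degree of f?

4

Forward differences of the values at x = -2, -1, 0, 1, 2, 3, 4, 5:
  f  : 63  0  1  0  3  88  405  1176
  Δ  : -63  1  -1  3  85  317  771
  Δ^2: 64  -2  4  82  232  454
  Δ^3: -66  6  78  150  222
  Δ^4: 72  72  72  72
  Δ^5: 0  0  0
  Δ^6: 0  0
  Δ^7: 0
The fourth differences are constant (72) and nonzero, while all higher differences vanish, so the minimal degree is 4.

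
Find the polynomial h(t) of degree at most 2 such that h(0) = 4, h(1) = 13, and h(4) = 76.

Write h(t) = at^2 + bt + c. Substituting each data point gives a linear system:
  c = 4
  a + b + c = 13
  16a + 4b + c = 76
Solving the system yields a = 3, b = 6, c = 4.
So h(t) = 3t^2 + 6t + 4.
Check: h(4) = 76. ✓

h(t) = 3t^2 + 6t + 4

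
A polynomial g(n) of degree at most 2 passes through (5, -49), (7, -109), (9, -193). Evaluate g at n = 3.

-13

Write g(n) = an^2 + bn + c. Substituting each data point gives a linear system:
  25a + 5b + c = -49
  49a + 7b + c = -109
  81a + 9b + c = -193
Solving the system yields a = -3, b = 6, c = -4.
So g(n) = -3n^2 + 6n - 4.
Then g(3) = -13.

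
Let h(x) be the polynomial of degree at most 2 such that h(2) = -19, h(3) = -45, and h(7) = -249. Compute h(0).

Using the Lagrange interpolation formula with nodes 2, 3, 7:
  L_0(x) = (x - 3)(x - 7) / 5
  L_1(x) = (x - 2)(x - 7) / -4
  L_2(x) = (x - 2)(x - 3) / 20
Then h(x) = -19·L_0(x) - 45·L_1(x) - 249·L_2(x).
Expanding and collecting terms gives h(x) = -5x² - x + 3.
Evaluating at x = 0: h(0) = 3.

3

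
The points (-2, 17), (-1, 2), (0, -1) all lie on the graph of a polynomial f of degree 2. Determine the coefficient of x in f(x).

3

Write f(x) = ax^2 + bx + c. Substituting each data point gives a linear system:
  4a - 2b + c = 17
  a - b + c = 2
  c = -1
Solving the system yields a = 6, b = 3, c = -1.
So f(x) = 6x^2 + 3x - 1.
The coefficient of x is 3.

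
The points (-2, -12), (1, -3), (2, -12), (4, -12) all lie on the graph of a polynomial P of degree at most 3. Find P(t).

Using the Lagrange interpolation formula with nodes -2, 1, 2, 4:
  L_0(t) = (t - 1)(t - 2)(t - 4) / -72
  L_1(t) = (t + 2)(t - 2)(t - 4) / 9
  L_2(t) = (t + 2)(t - 1)(t - 4) / -8
  L_3(t) = (t + 2)(t - 1)(t - 2) / 36
Then P(t) = -12·L_0(t) - 3·L_1(t) - 12·L_2(t) - 12·L_3(t).
Expanding and collecting terms gives P(t) = t^3 - 4t^2 - 4t + 4.
Check: P(-2) = -12. ✓

P(t) = t^3 - 4t^2 - 4t + 4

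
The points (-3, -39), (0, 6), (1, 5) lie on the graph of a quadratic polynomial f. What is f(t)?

f(t) = -4t^2 + 3t + 6

Using the Lagrange interpolation formula with nodes -3, 0, 1:
  L_0(t) = t(t - 1) / 12
  L_1(t) = (t + 3)(t - 1) / -3
  L_2(t) = (t + 3)t / 4
Then f(t) = -39·L_0(t) + 6·L_1(t) + 5·L_2(t).
Expanding and collecting terms gives f(t) = -4t^2 + 3t + 6.
Check: f(-3) = -39. ✓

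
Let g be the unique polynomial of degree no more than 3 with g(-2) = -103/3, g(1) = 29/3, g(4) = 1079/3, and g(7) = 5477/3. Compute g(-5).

-1747/3

Using the Lagrange interpolation formula with nodes -2, 1, 4, 7:
  L_0(s) = (s - 1)(s - 4)(s - 7) / -162
  L_1(s) = (s + 2)(s - 4)(s - 7) / 54
  L_2(s) = (s + 2)(s - 1)(s - 7) / -54
  L_3(s) = (s + 2)(s - 1)(s - 4) / 162
Then g(s) = -103/3·L_0(s) + 29/3·L_1(s) + 1079/3·L_2(s) + 5477/3·L_3(s).
Expanding and collecting terms gives g(s) = 5s^3 + 2s^2 + (5/3)s + 1.
Evaluating at s = -5: g(-5) = -1747/3.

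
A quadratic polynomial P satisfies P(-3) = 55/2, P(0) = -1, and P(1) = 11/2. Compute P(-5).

Using the Lagrange interpolation formula with nodes -3, 0, 1:
  L_0(n) = n(n - 1) / 12
  L_1(n) = (n + 3)(n - 1) / -3
  L_2(n) = (n + 3)n / 4
Then P(n) = 55/2·L_0(n) - 1·L_1(n) + 11/2·L_2(n).
Expanding and collecting terms gives P(n) = 4n² + (5/2)n - 1.
Evaluating at n = -5: P(-5) = 173/2.

173/2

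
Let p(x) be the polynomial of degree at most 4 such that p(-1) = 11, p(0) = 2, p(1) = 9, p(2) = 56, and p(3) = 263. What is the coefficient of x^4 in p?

Write p(x) = ax^4 + bx^3 + cx^2 + dx + e. Substituting each data point gives a linear system:
  a - b + c - d + e = 11
  e = 2
  a + b + c + d + e = 9
  16a + 8b + 4c + 2d + e = 56
  81a + 27b + 9c + 3d + e = 263
Solving the system yields a = 4, b = -4, c = 4, d = 3, e = 2.
So p(x) = 4x^4 - 4x^3 + 4x^2 + 3x + 2.
The leading coefficient is 4.

4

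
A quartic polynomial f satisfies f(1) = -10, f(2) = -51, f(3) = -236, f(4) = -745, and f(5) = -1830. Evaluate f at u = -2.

-31

Write f(u) = au^4 + bu^3 + cu^2 + du + e. Substituting each data point gives a linear system:
  a + b + c + d + e = -10
  16a + 8b + 4c + 2d + e = -51
  81a + 27b + 9c + 3d + e = -236
  256a + 64b + 16c + 4d + e = -745
  625a + 125b + 25c + 5d + e = -1830
Solving the system yields a = -3, b = 0, c = 3, d = -5, e = -5.
So f(u) = -3u⁴ + 3u² - 5u - 5.
Then f(-2) = -31.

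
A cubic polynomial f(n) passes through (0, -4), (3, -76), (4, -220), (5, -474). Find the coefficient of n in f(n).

6

Write f(n) = an^3 + bn^2 + cn + d. Substituting each data point gives a linear system:
  d = -4
  27a + 9b + 3c + d = -76
  64a + 16b + 4c + d = -220
  125a + 25b + 5c + d = -474
Solving the system yields a = -5, b = 5, c = 6, d = -4.
So f(n) = -5n^3 + 5n^2 + 6n - 4.
The coefficient of n is 6.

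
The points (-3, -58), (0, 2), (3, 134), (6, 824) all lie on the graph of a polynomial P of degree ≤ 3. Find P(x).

P(x) = 3x^3 + 4x^2 + 5x + 2

Write P(x) = ax^3 + bx^2 + cx + d. Substituting each data point gives a linear system:
  -27a + 9b - 3c + d = -58
  d = 2
  27a + 9b + 3c + d = 134
  216a + 36b + 6c + d = 824
Solving the system yields a = 3, b = 4, c = 5, d = 2.
So P(x) = 3x^3 + 4x^2 + 5x + 2.
Check: P(0) = 2. ✓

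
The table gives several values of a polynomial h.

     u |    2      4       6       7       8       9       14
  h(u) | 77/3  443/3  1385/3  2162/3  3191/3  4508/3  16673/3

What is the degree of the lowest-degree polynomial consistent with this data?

3

Divided differences on the nodes 2, 4, 6, 7, 8, 9, 14:
  order 0: 77/3  443/3  1385/3  2162/3  3191/3  4508/3  16673/3
  order 1: 61  157  259  343  439  811
  order 2: 24  34  42  48  62
  order 3: 2  2  2  2
  order 4: 0  0  0
  order 5: 0  0
  order 6: 0
The order-3 divided differences are all 2 (nonzero) and every higher order vanishes, so the data lies on a polynomial of degree exactly 3.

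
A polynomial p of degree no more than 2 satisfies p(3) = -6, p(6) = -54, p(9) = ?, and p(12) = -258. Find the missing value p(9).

The 3 known points determine the degree-2 polynomial uniquely.
Write p(x) = ax^2 + bx + c. Substituting each data point gives a linear system:
  9a + 3b + c = -6
  36a + 6b + c = -54
  144a + 12b + c = -258
Solving the system yields a = -2, b = 2, c = 6.
So p(x) = -2x² + 2x + 6.
Then p(9) = -138.

-138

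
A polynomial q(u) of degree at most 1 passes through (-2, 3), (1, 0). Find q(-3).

4

Using the Lagrange interpolation formula with nodes -2, 1:
  L_0(u) = (u - 1) / -3
  L_1(u) = (u + 2) / 3
Then q(u) = 3·L_0(u) + 0·L_1(u).
Expanding and collecting terms gives q(u) = -u + 1.
Evaluating at u = -3: q(-3) = 4.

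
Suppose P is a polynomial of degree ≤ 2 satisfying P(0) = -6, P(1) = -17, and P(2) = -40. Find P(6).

-252

Using the Lagrange interpolation formula with nodes 0, 1, 2:
  L_0(u) = (u - 1)(u - 2) / 2
  L_1(u) = u(u - 2) / -1
  L_2(u) = u(u - 1) / 2
Then P(u) = -6·L_0(u) - 17·L_1(u) - 40·L_2(u).
Expanding and collecting terms gives P(u) = -6u^2 - 5u - 6.
Evaluating at u = 6: P(6) = -252.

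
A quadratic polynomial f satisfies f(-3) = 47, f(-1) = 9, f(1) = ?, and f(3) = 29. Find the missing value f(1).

3

On equispaced nodes a degree-2 polynomial has vanishing third forward difference, so
  - f(-3) + 3·f(-1) - 3·f(1) + f(3) = 0.
Substituting the known values and solving for f(1):
  -3·f(1) = -9
  f(1) = 3.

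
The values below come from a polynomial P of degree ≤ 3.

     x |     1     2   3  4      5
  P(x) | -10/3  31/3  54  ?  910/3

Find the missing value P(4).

On equispaced nodes a degree-3 polynomial has vanishing fourth forward difference, so
  P(1) - 4·P(2) + 6·P(3) - 4·P(4) + P(5) = 0.
Substituting the known values and solving for P(4):
  -4·P(4) = -1748/3
  P(4) = 437/3.

437/3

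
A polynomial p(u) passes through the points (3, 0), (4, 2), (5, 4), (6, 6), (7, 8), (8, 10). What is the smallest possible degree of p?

1

Forward differences of the values at u = 3, 4, 5, 6, 7, 8:
  p  : 0  2  4  6  8  10
  Δ  : 2  2  2  2  2
  Δ^2: 0  0  0  0
  Δ^3: 0  0  0
  Δ^4: 0  0
  Δ^5: 0
The first differences are constant (2) and nonzero, while all higher differences vanish, so the minimal degree is 1.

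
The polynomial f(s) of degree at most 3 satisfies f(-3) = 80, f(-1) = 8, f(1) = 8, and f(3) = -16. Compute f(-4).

Using the Lagrange interpolation formula with nodes -3, -1, 1, 3:
  L_0(s) = (s + 1)(s - 1)(s - 3) / -48
  L_1(s) = (s + 3)(s - 1)(s - 3) / 16
  L_2(s) = (s + 3)(s + 1)(s - 3) / -16
  L_3(s) = (s + 3)(s + 1)(s - 1) / 48
Then f(s) = 80·L_0(s) + 8·L_1(s) + 8·L_2(s) - 16·L_3(s).
Expanding and collecting terms gives f(s) = -2s^3 + 3s^2 + 2s + 5.
Evaluating at s = -4: f(-4) = 173.

173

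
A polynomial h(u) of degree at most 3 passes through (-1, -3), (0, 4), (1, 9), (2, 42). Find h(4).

Forward differences of the values at u = -1, 0, 1, 2:
  h  : -3  4  9  42
  Δ  : 7  5  33
  Δ^2: -2  28
  Δ^3: 30
The third differences are constant, confirming degree 3.
Interpolating (Newton forward form) and evaluating at u = 4 gives h(4) = 312.

312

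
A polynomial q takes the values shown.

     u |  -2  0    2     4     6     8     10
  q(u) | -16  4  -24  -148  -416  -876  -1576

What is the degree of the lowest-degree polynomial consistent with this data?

3

Forward differences of the values at u = -2, 0, 2, 4, 6, 8, 10:
  q  : -16  4  -24  -148  -416  -876  -1576
  Δ  : 20  -28  -124  -268  -460  -700
  Δ^2: -48  -96  -144  -192  -240
  Δ^3: -48  -48  -48  -48
  Δ^4: 0  0  0
  Δ^5: 0  0
  Δ^6: 0
The third differences are constant (-48) and nonzero, while all higher differences vanish, so the minimal degree is 3.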